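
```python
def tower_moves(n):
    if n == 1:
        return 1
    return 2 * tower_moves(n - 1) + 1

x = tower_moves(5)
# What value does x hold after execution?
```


tower_moves(5)
= 2 * tower_moves(4) + 1
= 2 * (2 * tower_moves(3) + 1) + 1
= 2 * (2 * (2 * tower_moves(2) + 1) + 1) + 1
= 2 * (2 * (2 * (2 * tower_moves(1) + 1) + 1) + 1) + 1
Now compute bottom-up:
tower_moves(1) = 1
tower_moves(2) = 2 * 1 + 1 = 3
tower_moves(3) = 2 * 3 + 1 = 7
tower_moves(4) = 2 * 7 + 1 = 15
tower_moves(5) = 2 * 15 + 1 = 31
= 31


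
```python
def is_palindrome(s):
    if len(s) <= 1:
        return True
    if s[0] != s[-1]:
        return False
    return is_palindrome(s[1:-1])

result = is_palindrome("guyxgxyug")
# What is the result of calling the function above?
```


is_palindrome("guyxgxyug")
"guyxgxyug": s[0]='g' == s[-1]='g' -> is_palindrome("uyxgxyu")
"uyxgxyu": s[0]='u' == s[-1]='u' -> is_palindrome("yxgxy")
"yxgxy": s[0]='y' == s[-1]='y' -> is_palindrome("xgx")
"xgx": s[0]='x' == s[-1]='x' -> is_palindrome("g")
"g": len <= 1 -> True
= True


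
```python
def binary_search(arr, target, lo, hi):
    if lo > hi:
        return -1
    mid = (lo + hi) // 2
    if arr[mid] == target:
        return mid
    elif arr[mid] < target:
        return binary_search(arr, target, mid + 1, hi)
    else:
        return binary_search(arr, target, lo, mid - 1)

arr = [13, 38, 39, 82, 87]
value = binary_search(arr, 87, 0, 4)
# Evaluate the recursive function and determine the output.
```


binary_search(arr, 87, 0, 4)
lo=0, hi=4, mid=2, arr[mid]=39
39 < 87, search right half
lo=3, hi=4, mid=3, arr[mid]=82
82 < 87, search right half
lo=4, hi=4, mid=4, arr[mid]=87
arr[4] == 87, found at index 4
= 4


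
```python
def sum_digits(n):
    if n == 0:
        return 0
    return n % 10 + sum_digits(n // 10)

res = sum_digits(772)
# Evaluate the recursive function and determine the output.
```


sum_digits(772)
= 2 + sum_digits(77)
= 2 + 7 + sum_digits(7)
= 2 + 7 + 7 + sum_digits(0)
= 2 + 7 + 7 + 0
= 16


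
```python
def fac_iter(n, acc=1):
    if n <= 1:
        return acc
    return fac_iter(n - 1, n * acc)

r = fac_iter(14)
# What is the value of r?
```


fac_iter(14, 1)
= fac_iter(13, 14 * 1) = fac_iter(13, 14)
= fac_iter(12, 13 * 14) = fac_iter(12, 182)
= fac_iter(11, 12 * 182) = fac_iter(11, 2184)
= fac_iter(10, 11 * 2184) = fac_iter(10, 24024)
= fac_iter(9, 10 * 24024) = fac_iter(9, 240240)
= fac_iter(8, 9 * 240240) = fac_iter(8, 2162160)
= fac_iter(7, 8 * 2162160) = fac_iter(7, 17297280)
= fac_iter(6, 7 * 17297280) = fac_iter(6, 121080960)
= fac_iter(5, 6 * 121080960) = fac_iter(5, 726485760)
= fac_iter(4, 5 * 726485760) = fac_iter(4, 3632428800)
= fac_iter(3, 4 * 3632428800) = fac_iter(3, 14529715200)
= fac_iter(2, 3 * 14529715200) = fac_iter(2, 43589145600)
= fac_iter(1, 2 * 43589145600) = fac_iter(1, 87178291200)
n <= 1, return acc = 87178291200


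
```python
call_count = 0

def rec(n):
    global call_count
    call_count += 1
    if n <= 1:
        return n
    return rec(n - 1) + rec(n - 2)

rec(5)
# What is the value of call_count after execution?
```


rec(5) calls rec(4) and rec(3); each non-base call branches into two more.
Let C(k) = total number of calls made by rec(k), including the call to rec(k) itself.
Base cases: C(0) = 1, C(1) = 1
Recurrence: C(k) = 1 + C(k-1) + C(k-2)
  C(2) = 1 + C(1) + C(0) = 1 + 1 + 1 = 3
  C(3) = 1 + C(2) + C(1) = 1 + 3 + 1 = 5
  C(4) = 1 + C(3) + C(2) = 1 + 5 + 3 = 9
  C(5) = 1 + C(4) + C(3) = 1 + 9 + 5 = 15
Total calls = C(5) = 15


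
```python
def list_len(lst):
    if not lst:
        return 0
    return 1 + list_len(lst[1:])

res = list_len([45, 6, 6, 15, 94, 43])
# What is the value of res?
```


list_len([45, 6, 6, 15, 94, 43])
= 1 + list_len([6, 6, 15, 94, 43])
= 1 + 1 + list_len([6, 15, 94, 43])
= 1 + 1 + 1 + list_len([15, 94, 43])
= 1 + 1 + 1 + 1 + list_len([94, 43])
= 1 + 1 + 1 + 1 + 1 + list_len([43])
= 1 + 1 + 1 + 1 + 1 + 1 + list_len([])
= 1 + 1 + 1 + 1 + 1 + 1 + 0
= 6


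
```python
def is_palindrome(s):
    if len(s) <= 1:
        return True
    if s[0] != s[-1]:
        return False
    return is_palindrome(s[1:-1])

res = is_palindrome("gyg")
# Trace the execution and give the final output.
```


is_palindrome("gyg")
"gyg": s[0]='g' == s[-1]='g' -> is_palindrome("y")
"y": len <= 1 -> True
= True


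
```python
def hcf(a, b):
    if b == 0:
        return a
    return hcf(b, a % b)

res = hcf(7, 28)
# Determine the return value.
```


hcf(7, 28)
= hcf(28, 7 % 28) = hcf(28, 7)
= hcf(7, 28 % 7) = hcf(7, 0)
b == 0, return a = 7


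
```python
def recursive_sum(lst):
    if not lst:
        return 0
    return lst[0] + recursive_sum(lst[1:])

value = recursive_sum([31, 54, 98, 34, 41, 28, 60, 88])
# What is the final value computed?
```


recursive_sum([31, 54, 98, 34, 41, 28, 60, 88])
= 31 + recursive_sum([54, 98, 34, 41, 28, 60, 88])
= 31 + 54 + recursive_sum([98, 34, 41, 28, 60, 88])
= 31 + 54 + 98 + recursive_sum([34, 41, 28, 60, 88])
= 31 + 54 + 98 + 34 + recursive_sum([41, 28, 60, 88])
= 31 + 54 + 98 + 34 + 41 + recursive_sum([28, 60, 88])
= 31 + 54 + 98 + 34 + 41 + 28 + recursive_sum([60, 88])
= 31 + 54 + 98 + 34 + 41 + 28 + 60 + recursive_sum([88])
= 31 + 54 + 98 + 34 + 41 + 28 + 60 + 88 + recursive_sum([])
= 31 + 54 + 98 + 34 + 41 + 28 + 60 + 88 + 0
= 434


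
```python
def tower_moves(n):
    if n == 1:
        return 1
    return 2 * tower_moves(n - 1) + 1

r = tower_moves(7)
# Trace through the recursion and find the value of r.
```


tower_moves(7)
= 2 * tower_moves(6) + 1
= 2 * (2 * tower_moves(5) + 1) + 1
= 2 * (2 * (2 * tower_moves(4) + 1) + 1) + 1
= 2 * (2 * (2 * (2 * tower_moves(3) + 1) + 1) + 1) + 1
= 2 * (2 * (2 * (2 * (2 * tower_moves(2) + 1) + 1) + 1) + 1) + 1
= 2 * (2 * (2 * (2 * (2 * (2 * tower_moves(1) + 1) + 1) + 1) + 1) + 1) + 1
Now compute bottom-up:
tower_moves(1) = 1
tower_moves(2) = 2 * 1 + 1 = 3
tower_moves(3) = 2 * 3 + 1 = 7
tower_moves(4) = 2 * 7 + 1 = 15
tower_moves(5) = 2 * 15 + 1 = 31
tower_moves(6) = 2 * 31 + 1 = 63
tower_moves(7) = 2 * 63 + 1 = 127
= 127


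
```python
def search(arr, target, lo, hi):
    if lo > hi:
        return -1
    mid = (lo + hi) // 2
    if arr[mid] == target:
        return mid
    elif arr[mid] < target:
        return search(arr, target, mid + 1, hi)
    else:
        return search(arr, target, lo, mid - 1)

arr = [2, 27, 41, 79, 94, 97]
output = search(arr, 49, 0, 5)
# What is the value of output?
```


search(arr, 49, 0, 5)
lo=0, hi=5, mid=2, arr[mid]=41
41 < 49, search right half
lo=3, hi=5, mid=4, arr[mid]=94
94 > 49, search left half
lo=3, hi=3, mid=3, arr[mid]=79
79 > 49, search left half
lo > hi, target not found, return -1
= -1


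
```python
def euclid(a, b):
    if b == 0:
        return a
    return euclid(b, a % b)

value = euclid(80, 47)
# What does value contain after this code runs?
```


euclid(80, 47)
= euclid(47, 80 % 47) = euclid(47, 33)
= euclid(33, 47 % 33) = euclid(33, 14)
= euclid(14, 33 % 14) = euclid(14, 5)
= euclid(5, 14 % 5) = euclid(5, 4)
= euclid(4, 5 % 4) = euclid(4, 1)
= euclid(1, 4 % 1) = euclid(1, 0)
b == 0, return a = 1


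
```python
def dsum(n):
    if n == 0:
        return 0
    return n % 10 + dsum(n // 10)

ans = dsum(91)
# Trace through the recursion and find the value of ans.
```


dsum(91)
= 1 + dsum(9)
= 1 + 9 + dsum(0)
= 1 + 9 + 0
= 10


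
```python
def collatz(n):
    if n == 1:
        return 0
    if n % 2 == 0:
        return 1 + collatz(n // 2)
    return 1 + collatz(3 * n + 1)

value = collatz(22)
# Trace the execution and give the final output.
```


collatz(22)
22 is even -> collatz(11)
11 is odd -> 3*11+1 = 34 -> collatz(34)
34 is even -> collatz(17)
17 is odd -> 3*17+1 = 52 -> collatz(52)
52 is even -> collatz(26)
26 is even -> collatz(13)
13 is odd -> 3*13+1 = 40 -> collatz(40)
40 is even -> collatz(20)
20 is even -> collatz(10)
10 is even -> collatz(5)
5 is odd -> 3*5+1 = 16 -> collatz(16)
16 is even -> collatz(8)
8 is even -> collatz(4)
4 is even -> collatz(2)
2 is even -> collatz(1)
Reached 1 after 15 steps
= 15


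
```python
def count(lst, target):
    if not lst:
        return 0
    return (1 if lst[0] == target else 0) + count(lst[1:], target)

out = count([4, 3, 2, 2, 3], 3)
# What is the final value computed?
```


count([4, 3, 2, 2, 3], 3)
lst[0]=4 != 3: 0 + count([3, 2, 2, 3], 3)
lst[0]=3 == 3: 1 + count([2, 2, 3], 3)
lst[0]=2 != 3: 0 + count([2, 3], 3)
lst[0]=2 != 3: 0 + count([3], 3)
lst[0]=3 == 3: 1 + count([], 3)
= 2


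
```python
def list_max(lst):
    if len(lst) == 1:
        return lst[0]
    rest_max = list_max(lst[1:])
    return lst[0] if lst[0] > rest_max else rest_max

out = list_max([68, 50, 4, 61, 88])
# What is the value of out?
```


list_max([68, 50, 4, 61, 88])
= compare 68 with list_max([50, 4, 61, 88])
= compare 50 with list_max([4, 61, 88])
= compare 4 with list_max([61, 88])
= compare 61 with list_max([88])
Base: list_max([88]) = 88
compare 61 with 88: max = 88
compare 4 with 88: max = 88
compare 50 with 88: max = 88
compare 68 with 88: max = 88
= 88


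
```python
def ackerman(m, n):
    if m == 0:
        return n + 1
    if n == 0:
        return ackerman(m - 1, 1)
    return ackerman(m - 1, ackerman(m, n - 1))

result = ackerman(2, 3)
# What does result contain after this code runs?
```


ackerman(2, 3)
= ackerman(1, ackerman(2, 2))
First compute ackerman(2, 2) = 7
= ackerman(1, 7)
= 9


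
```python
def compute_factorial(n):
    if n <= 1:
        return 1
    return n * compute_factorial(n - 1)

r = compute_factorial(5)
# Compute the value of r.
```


compute_factorial(5)
= 5 * compute_factorial(4)
= 5 * 4 * compute_factorial(3)
= 5 * 4 * 3 * compute_factorial(2)
= 5 * 4 * 3 * 2 * compute_factorial(1)
= 5 * 4 * 3 * 2 * 1
= 120


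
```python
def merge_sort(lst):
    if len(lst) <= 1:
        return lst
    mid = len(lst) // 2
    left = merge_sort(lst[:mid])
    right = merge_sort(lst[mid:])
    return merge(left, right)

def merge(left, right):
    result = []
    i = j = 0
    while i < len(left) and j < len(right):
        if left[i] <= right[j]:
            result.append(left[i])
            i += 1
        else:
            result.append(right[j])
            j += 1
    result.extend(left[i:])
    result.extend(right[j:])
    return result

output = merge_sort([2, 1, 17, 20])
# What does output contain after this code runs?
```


merge_sort([2, 1, 17, 20])
Split into [2, 1] and [17, 20]
Left sorted: [1, 2]
Right sorted: [17, 20]
Merge [1, 2] and [17, 20]
= [1, 2, 17, 20]


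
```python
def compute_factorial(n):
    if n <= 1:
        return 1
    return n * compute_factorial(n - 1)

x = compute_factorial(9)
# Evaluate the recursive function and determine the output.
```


compute_factorial(9)
= 9 * compute_factorial(8)
= 9 * 8 * compute_factorial(7)
= 9 * 8 * 7 * compute_factorial(6)
= 9 * 8 * 7 * 6 * compute_factorial(5)
= 9 * 8 * 7 * 6 * 5 * compute_factorial(4)
= 9 * 8 * 7 * 6 * 5 * 4 * compute_factorial(3)
= 9 * 8 * 7 * 6 * 5 * 4 * 3 * compute_factorial(2)
= 9 * 8 * 7 * 6 * 5 * 4 * 3 * 2 * compute_factorial(1)
= 9 * 8 * 7 * 6 * 5 * 4 * 3 * 2 * 1
= 362880


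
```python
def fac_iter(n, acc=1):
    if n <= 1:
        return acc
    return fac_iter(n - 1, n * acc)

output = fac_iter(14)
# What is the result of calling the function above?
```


fac_iter(14, 1)
= fac_iter(13, 14 * 1) = fac_iter(13, 14)
= fac_iter(12, 13 * 14) = fac_iter(12, 182)
= fac_iter(11, 12 * 182) = fac_iter(11, 2184)
= fac_iter(10, 11 * 2184) = fac_iter(10, 24024)
= fac_iter(9, 10 * 24024) = fac_iter(9, 240240)
= fac_iter(8, 9 * 240240) = fac_iter(8, 2162160)
= fac_iter(7, 8 * 2162160) = fac_iter(7, 17297280)
= fac_iter(6, 7 * 17297280) = fac_iter(6, 121080960)
= fac_iter(5, 6 * 121080960) = fac_iter(5, 726485760)
= fac_iter(4, 5 * 726485760) = fac_iter(4, 3632428800)
= fac_iter(3, 4 * 3632428800) = fac_iter(3, 14529715200)
= fac_iter(2, 3 * 14529715200) = fac_iter(2, 43589145600)
= fac_iter(1, 2 * 43589145600) = fac_iter(1, 87178291200)
n <= 1, return acc = 87178291200


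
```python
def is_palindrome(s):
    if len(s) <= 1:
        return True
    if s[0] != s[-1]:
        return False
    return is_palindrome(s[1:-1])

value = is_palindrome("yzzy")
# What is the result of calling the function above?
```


is_palindrome("yzzy")
"yzzy": s[0]='y' == s[-1]='y' -> is_palindrome("zz")
"zz": s[0]='z' == s[-1]='z' -> is_palindrome("")
"": len <= 1 -> True
= True


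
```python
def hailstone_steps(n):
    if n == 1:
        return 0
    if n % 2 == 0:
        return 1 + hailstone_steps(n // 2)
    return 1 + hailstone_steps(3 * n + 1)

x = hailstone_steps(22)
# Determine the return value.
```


hailstone_steps(22)
22 is even -> hailstone_steps(11)
11 is odd -> 3*11+1 = 34 -> hailstone_steps(34)
34 is even -> hailstone_steps(17)
17 is odd -> 3*17+1 = 52 -> hailstone_steps(52)
52 is even -> hailstone_steps(26)
26 is even -> hailstone_steps(13)
13 is odd -> 3*13+1 = 40 -> hailstone_steps(40)
40 is even -> hailstone_steps(20)
20 is even -> hailstone_steps(10)
10 is even -> hailstone_steps(5)
5 is odd -> 3*5+1 = 16 -> hailstone_steps(16)
16 is even -> hailstone_steps(8)
8 is even -> hailstone_steps(4)
4 is even -> hailstone_steps(2)
2 is even -> hailstone_steps(1)
Reached 1 after 15 steps
= 15


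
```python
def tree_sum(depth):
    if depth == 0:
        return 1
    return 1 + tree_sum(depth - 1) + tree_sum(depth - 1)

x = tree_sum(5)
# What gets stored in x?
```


tree_sum(5)
= 1 + tree_sum(4) + tree_sum(4)
= 1 + 2 * tree_sum(4)
tree_sum(k) = 2^(k+1) - 1
tree_sum(0) = 1
tree_sum(1) = 3
tree_sum(2) = 7
tree_sum(3) = 15
tree_sum(4) = 31
tree_sum(5) = 2^6 - 1 = 63


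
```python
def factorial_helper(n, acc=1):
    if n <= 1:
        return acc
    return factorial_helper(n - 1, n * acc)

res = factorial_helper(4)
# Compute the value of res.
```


factorial_helper(4, 1)
= factorial_helper(3, 4 * 1) = factorial_helper(3, 4)
= factorial_helper(2, 3 * 4) = factorial_helper(2, 12)
= factorial_helper(1, 2 * 12) = factorial_helper(1, 24)
n <= 1, return acc = 24


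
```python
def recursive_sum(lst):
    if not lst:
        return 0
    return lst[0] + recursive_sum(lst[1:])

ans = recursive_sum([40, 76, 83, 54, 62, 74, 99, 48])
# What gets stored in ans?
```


recursive_sum([40, 76, 83, 54, 62, 74, 99, 48])
= 40 + recursive_sum([76, 83, 54, 62, 74, 99, 48])
= 40 + 76 + recursive_sum([83, 54, 62, 74, 99, 48])
= 40 + 76 + 83 + recursive_sum([54, 62, 74, 99, 48])
= 40 + 76 + 83 + 54 + recursive_sum([62, 74, 99, 48])
= 40 + 76 + 83 + 54 + 62 + recursive_sum([74, 99, 48])
= 40 + 76 + 83 + 54 + 62 + 74 + recursive_sum([99, 48])
= 40 + 76 + 83 + 54 + 62 + 74 + 99 + recursive_sum([48])
= 40 + 76 + 83 + 54 + 62 + 74 + 99 + 48 + recursive_sum([])
= 40 + 76 + 83 + 54 + 62 + 74 + 99 + 48 + 0
= 536


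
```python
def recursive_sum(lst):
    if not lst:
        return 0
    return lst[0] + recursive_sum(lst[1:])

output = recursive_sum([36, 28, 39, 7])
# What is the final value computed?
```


recursive_sum([36, 28, 39, 7])
= 36 + recursive_sum([28, 39, 7])
= 36 + 28 + recursive_sum([39, 7])
= 36 + 28 + 39 + recursive_sum([7])
= 36 + 28 + 39 + 7 + recursive_sum([])
= 36 + 28 + 39 + 7 + 0
= 110


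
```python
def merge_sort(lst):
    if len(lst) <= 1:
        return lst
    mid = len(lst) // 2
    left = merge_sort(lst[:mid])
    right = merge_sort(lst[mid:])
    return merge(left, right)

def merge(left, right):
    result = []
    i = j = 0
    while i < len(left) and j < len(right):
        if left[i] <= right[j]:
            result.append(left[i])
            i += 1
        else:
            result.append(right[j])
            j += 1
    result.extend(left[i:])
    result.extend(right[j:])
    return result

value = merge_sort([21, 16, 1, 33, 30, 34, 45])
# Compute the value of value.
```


merge_sort([21, 16, 1, 33, 30, 34, 45])
Split into [21, 16, 1] and [33, 30, 34, 45]
Left sorted: [1, 16, 21]
Right sorted: [30, 33, 34, 45]
Merge [1, 16, 21] and [30, 33, 34, 45]
= [1, 16, 21, 30, 33, 34, 45]


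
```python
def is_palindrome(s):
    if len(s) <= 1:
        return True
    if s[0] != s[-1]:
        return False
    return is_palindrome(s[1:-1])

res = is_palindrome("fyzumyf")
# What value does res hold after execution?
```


is_palindrome("fyzumyf")
"fyzumyf": s[0]='f' == s[-1]='f' -> is_palindrome("yzumy")
"yzumy": s[0]='y' == s[-1]='y' -> is_palindrome("zum")
"zum": s[0]='z' != s[-1]='m' -> False
= False


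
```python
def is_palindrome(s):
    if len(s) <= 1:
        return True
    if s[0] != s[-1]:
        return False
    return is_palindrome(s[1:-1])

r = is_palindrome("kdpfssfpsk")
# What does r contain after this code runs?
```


is_palindrome("kdpfssfpsk")
"kdpfssfpsk": s[0]='k' == s[-1]='k' -> is_palindrome("dpfssfps")
"dpfssfps": s[0]='d' != s[-1]='s' -> False
= False


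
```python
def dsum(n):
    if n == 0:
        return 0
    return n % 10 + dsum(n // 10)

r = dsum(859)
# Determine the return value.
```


dsum(859)
= 9 + dsum(85)
= 9 + 5 + dsum(8)
= 9 + 5 + 8 + dsum(0)
= 9 + 5 + 8 + 0
= 22


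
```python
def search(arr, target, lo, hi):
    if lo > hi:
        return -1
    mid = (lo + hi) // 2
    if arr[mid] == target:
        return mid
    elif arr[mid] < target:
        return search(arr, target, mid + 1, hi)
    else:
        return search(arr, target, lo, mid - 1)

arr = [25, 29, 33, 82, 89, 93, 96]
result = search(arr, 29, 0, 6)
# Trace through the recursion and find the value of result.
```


search(arr, 29, 0, 6)
lo=0, hi=6, mid=3, arr[mid]=82
82 > 29, search left half
lo=0, hi=2, mid=1, arr[mid]=29
arr[1] == 29, found at index 1
= 1


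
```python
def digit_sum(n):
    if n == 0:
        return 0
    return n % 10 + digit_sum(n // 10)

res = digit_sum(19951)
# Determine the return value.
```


digit_sum(19951)
= 1 + digit_sum(1995)
= 1 + 5 + digit_sum(199)
= 1 + 5 + 9 + digit_sum(19)
= 1 + 5 + 9 + 9 + digit_sum(1)
= 1 + 5 + 9 + 9 + 1 + digit_sum(0)
= 1 + 5 + 9 + 9 + 1 + 0
= 25


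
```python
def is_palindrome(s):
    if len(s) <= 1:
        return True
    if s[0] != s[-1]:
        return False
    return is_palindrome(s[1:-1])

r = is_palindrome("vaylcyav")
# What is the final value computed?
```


is_palindrome("vaylcyav")
"vaylcyav": s[0]='v' == s[-1]='v' -> is_palindrome("aylcya")
"aylcya": s[0]='a' == s[-1]='a' -> is_palindrome("ylcy")
"ylcy": s[0]='y' == s[-1]='y' -> is_palindrome("lc")
"lc": s[0]='l' != s[-1]='c' -> False
= False


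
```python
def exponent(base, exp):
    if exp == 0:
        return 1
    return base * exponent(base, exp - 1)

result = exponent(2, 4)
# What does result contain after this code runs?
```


exponent(2, 4)
= 2 * exponent(2, 3)
= 2 * 2 * exponent(2, 2)
= 2 * 2 * 2 * exponent(2, 1)
= 2 * 2 * 2 * 2 * exponent(2, 0)
= 2 * 2 * 2 * 2 * 1
= 16


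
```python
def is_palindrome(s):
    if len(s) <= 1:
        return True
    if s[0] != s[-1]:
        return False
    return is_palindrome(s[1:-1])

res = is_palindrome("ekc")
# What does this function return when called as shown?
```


is_palindrome("ekc")
"ekc": s[0]='e' != s[-1]='c' -> False
= False


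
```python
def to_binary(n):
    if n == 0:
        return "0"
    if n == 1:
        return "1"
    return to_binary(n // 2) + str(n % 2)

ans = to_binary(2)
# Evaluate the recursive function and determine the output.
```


to_binary(2)
= to_binary(1) + "0"
= "1" + "0"
= "10"


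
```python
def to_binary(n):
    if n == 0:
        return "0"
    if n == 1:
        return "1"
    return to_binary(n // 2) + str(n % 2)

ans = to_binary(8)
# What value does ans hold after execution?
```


to_binary(8)
= to_binary(4) + "0"
= to_binary(2) + "0" + "0"
= to_binary(1) + "0" + "0" + "0"
= "1" + "0" + "0" + "0"
= "1000"


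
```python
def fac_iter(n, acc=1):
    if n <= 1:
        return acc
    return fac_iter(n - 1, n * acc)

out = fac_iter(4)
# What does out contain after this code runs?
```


fac_iter(4, 1)
= fac_iter(3, 4 * 1) = fac_iter(3, 4)
= fac_iter(2, 3 * 4) = fac_iter(2, 12)
= fac_iter(1, 2 * 12) = fac_iter(1, 24)
n <= 1, return acc = 24


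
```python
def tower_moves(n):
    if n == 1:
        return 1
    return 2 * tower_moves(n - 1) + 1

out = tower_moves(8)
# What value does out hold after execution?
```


tower_moves(8)
= 2 * tower_moves(7) + 1
= 2 * (2 * tower_moves(6) + 1) + 1
= 2 * (2 * (2 * tower_moves(5) + 1) + 1) + 1
= 2 * (2 * (2 * (2 * tower_moves(4) + 1) + 1) + 1) + 1
= 2 * (2 * (2 * (2 * (2 * tower_moves(3) + 1) + 1) + 1) + 1) + 1
= 2 * (2 * (2 * (2 * (2 * (2 * tower_moves(2) + 1) + 1) + 1) + 1) + 1) + 1
= 2 * (2 * (2 * (2 * (2 * (2 * (2 * tower_moves(1) + 1) + 1) + 1) + 1) + 1) + 1) + 1
Now compute bottom-up:
tower_moves(1) = 1
tower_moves(2) = 2 * 1 + 1 = 3
tower_moves(3) = 2 * 3 + 1 = 7
tower_moves(4) = 2 * 7 + 1 = 15
tower_moves(5) = 2 * 15 + 1 = 31
tower_moves(6) = 2 * 31 + 1 = 63
tower_moves(7) = 2 * 63 + 1 = 127
tower_moves(8) = 2 * 127 + 1 = 255
= 255


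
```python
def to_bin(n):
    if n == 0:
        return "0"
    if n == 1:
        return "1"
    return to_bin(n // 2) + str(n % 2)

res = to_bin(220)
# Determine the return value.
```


to_bin(220)
= to_bin(110) + "0"
= to_bin(55) + "0" + "0"
= to_bin(27) + "1" + "0" + "0"
= to_bin(13) + "1" + "1" + "0" + "0"
= to_bin(6) + "1" + "1" + "1" + "0" + "0"
= to_bin(3) + "0" + "1" + "1" + "1" + "0" + "0"
= to_bin(1) + "1" + "0" + "1" + "1" + "1" + "0" + "0"
= "1" + "1" + "0" + "1" + "1" + "1" + "0" + "0"
= "11011100"


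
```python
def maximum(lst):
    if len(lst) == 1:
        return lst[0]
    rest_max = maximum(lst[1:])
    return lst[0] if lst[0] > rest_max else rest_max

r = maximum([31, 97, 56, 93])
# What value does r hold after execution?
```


maximum([31, 97, 56, 93])
= compare 31 with maximum([97, 56, 93])
= compare 97 with maximum([56, 93])
= compare 56 with maximum([93])
Base: maximum([93]) = 93
compare 56 with 93: max = 93
compare 97 with 93: max = 97
compare 31 with 97: max = 97
= 97


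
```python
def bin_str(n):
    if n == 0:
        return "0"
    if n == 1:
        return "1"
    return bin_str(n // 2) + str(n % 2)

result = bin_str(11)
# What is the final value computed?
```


bin_str(11)
= bin_str(5) + "1"
= bin_str(2) + "1" + "1"
= bin_str(1) + "0" + "1" + "1"
= "1" + "0" + "1" + "1"
= "1011"


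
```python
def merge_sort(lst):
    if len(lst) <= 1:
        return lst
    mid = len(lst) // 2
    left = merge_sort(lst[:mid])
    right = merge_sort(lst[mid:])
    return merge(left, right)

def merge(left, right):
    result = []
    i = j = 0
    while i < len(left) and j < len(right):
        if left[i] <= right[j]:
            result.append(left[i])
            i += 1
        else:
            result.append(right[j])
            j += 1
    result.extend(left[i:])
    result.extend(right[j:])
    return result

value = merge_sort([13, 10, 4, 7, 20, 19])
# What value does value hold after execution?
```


merge_sort([13, 10, 4, 7, 20, 19])
Split into [13, 10, 4] and [7, 20, 19]
Left sorted: [4, 10, 13]
Right sorted: [7, 19, 20]
Merge [4, 10, 13] and [7, 19, 20]
= [4, 7, 10, 13, 19, 20]


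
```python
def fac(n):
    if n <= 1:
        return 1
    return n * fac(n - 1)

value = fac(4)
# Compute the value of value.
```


fac(4)
= 4 * fac(3)
= 4 * 3 * fac(2)
= 4 * 3 * 2 * fac(1)
= 4 * 3 * 2 * 1
= 24


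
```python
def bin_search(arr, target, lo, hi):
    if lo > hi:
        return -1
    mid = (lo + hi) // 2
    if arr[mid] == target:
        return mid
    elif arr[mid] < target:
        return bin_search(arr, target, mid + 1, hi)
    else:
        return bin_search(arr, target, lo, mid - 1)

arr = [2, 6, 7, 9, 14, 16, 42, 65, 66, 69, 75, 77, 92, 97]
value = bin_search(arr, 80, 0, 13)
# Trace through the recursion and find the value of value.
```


bin_search(arr, 80, 0, 13)
lo=0, hi=13, mid=6, arr[mid]=42
42 < 80, search right half
lo=7, hi=13, mid=10, arr[mid]=75
75 < 80, search right half
lo=11, hi=13, mid=12, arr[mid]=92
92 > 80, search left half
lo=11, hi=11, mid=11, arr[mid]=77
77 < 80, search right half
lo > hi, target not found, return -1
= -1


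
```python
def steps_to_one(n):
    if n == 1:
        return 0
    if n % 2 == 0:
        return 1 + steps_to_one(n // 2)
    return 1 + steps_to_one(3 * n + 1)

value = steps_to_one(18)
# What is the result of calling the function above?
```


steps_to_one(18)
18 is even -> steps_to_one(9)
9 is odd -> 3*9+1 = 28 -> steps_to_one(28)
28 is even -> steps_to_one(14)
14 is even -> steps_to_one(7)
7 is odd -> 3*7+1 = 22 -> steps_to_one(22)
22 is even -> steps_to_one(11)
11 is odd -> 3*11+1 = 34 -> steps_to_one(34)
34 is even -> steps_to_one(17)
17 is odd -> 3*17+1 = 52 -> steps_to_one(52)
52 is even -> steps_to_one(26)
26 is even -> steps_to_one(13)
13 is odd -> 3*13+1 = 40 -> steps_to_one(40)
40 is even -> steps_to_one(20)
20 is even -> steps_to_one(10)
10 is even -> steps_to_one(5)
5 is odd -> 3*5+1 = 16 -> steps_to_one(16)
16 is even -> steps_to_one(8)
8 is even -> steps_to_one(4)
4 is even -> steps_to_one(2)
2 is even -> steps_to_one(1)
Reached 1 after 20 steps
= 20


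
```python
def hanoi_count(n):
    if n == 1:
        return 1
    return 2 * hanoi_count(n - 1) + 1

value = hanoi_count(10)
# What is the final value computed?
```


hanoi_count(10)
= 2 * hanoi_count(9) + 1
= 2 * (2 * hanoi_count(8) + 1) + 1
= 2 * (2 * (2 * hanoi_count(7) + 1) + 1) + 1
= 2 * (2 * (2 * (2 * hanoi_count(6) + 1) + 1) + 1) + 1
= 2 * (2 * (2 * (2 * (2 * hanoi_count(5) + 1) + 1) + 1) + 1) + 1
= 2 * (2 * (2 * (2 * (2 * (2 * hanoi_count(4) + 1) + 1) + 1) + 1) + 1) + 1
= 2 * (2 * (2 * (2 * (2 * (2 * (2 * hanoi_count(3) + 1) + 1) + 1) + 1) + 1) + 1) + 1
= 2 * (2 * (2 * (2 * (2 * (2 * (2 * (2 * hanoi_count(2) + 1) + 1) + 1) + 1) + 1) + 1) + 1) + 1
= 2 * (2 * (2 * (2 * (2 * (2 * (2 * (2 * (2 * hanoi_count(1) + 1) + 1) + 1) + 1) + 1) + 1) + 1) + 1) + 1
Now compute bottom-up:
hanoi_count(1) = 1
hanoi_count(2) = 2 * 1 + 1 = 3
hanoi_count(3) = 2 * 3 + 1 = 7
hanoi_count(4) = 2 * 7 + 1 = 15
hanoi_count(5) = 2 * 15 + 1 = 31
hanoi_count(6) = 2 * 31 + 1 = 63
hanoi_count(7) = 2 * 63 + 1 = 127
hanoi_count(8) = 2 * 127 + 1 = 255
hanoi_count(9) = 2 * 255 + 1 = 511
hanoi_count(10) = 2 * 511 + 1 = 1023
= 1023


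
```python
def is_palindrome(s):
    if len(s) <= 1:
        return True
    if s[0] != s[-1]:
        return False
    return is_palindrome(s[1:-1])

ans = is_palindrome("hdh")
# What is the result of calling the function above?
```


is_palindrome("hdh")
"hdh": s[0]='h' == s[-1]='h' -> is_palindrome("d")
"d": len <= 1 -> True
= True


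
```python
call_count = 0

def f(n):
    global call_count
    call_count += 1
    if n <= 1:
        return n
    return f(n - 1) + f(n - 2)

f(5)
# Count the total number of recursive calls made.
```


f(5) calls f(4) and f(3); each non-base call branches into two more.
Let C(k) = total number of calls made by f(k), including the call to f(k) itself.
Base cases: C(0) = 1, C(1) = 1
Recurrence: C(k) = 1 + C(k-1) + C(k-2)
  C(2) = 1 + C(1) + C(0) = 1 + 1 + 1 = 3
  C(3) = 1 + C(2) + C(1) = 1 + 3 + 1 = 5
  C(4) = 1 + C(3) + C(2) = 1 + 5 + 3 = 9
  C(5) = 1 + C(4) + C(3) = 1 + 9 + 5 = 15
Total calls = C(5) = 15


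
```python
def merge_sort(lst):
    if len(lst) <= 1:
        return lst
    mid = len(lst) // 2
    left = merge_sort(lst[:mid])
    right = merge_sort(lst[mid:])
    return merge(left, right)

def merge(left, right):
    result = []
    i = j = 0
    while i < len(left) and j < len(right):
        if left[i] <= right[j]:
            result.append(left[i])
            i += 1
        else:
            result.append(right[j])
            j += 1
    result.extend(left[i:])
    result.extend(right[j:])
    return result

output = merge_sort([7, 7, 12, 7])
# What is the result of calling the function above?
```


merge_sort([7, 7, 12, 7])
Split into [7, 7] and [12, 7]
Left sorted: [7, 7]
Right sorted: [7, 12]
Merge [7, 7] and [7, 12]
= [7, 7, 7, 12]


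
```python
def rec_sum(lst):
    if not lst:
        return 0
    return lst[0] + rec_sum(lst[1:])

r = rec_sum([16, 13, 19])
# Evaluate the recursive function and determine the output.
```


rec_sum([16, 13, 19])
= 16 + rec_sum([13, 19])
= 16 + 13 + rec_sum([19])
= 16 + 13 + 19 + rec_sum([])
= 16 + 13 + 19 + 0
= 48


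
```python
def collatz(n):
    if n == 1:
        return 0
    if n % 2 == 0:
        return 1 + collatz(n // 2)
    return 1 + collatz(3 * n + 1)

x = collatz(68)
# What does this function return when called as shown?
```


collatz(68)
68 is even -> collatz(34)
34 is even -> collatz(17)
17 is odd -> 3*17+1 = 52 -> collatz(52)
52 is even -> collatz(26)
26 is even -> collatz(13)
13 is odd -> 3*13+1 = 40 -> collatz(40)
40 is even -> collatz(20)
20 is even -> collatz(10)
10 is even -> collatz(5)
5 is odd -> 3*5+1 = 16 -> collatz(16)
16 is even -> collatz(8)
8 is even -> collatz(4)
4 is even -> collatz(2)
2 is even -> collatz(1)
Reached 1 after 14 steps
= 14


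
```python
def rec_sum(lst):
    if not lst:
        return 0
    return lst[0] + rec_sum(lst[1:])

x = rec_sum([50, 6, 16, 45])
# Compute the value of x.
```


rec_sum([50, 6, 16, 45])
= 50 + rec_sum([6, 16, 45])
= 50 + 6 + rec_sum([16, 45])
= 50 + 6 + 16 + rec_sum([45])
= 50 + 6 + 16 + 45 + rec_sum([])
= 50 + 6 + 16 + 45 + 0
= 117


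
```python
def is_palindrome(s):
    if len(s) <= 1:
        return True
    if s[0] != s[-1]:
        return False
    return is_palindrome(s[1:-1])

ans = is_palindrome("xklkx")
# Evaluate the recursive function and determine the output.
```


is_palindrome("xklkx")
"xklkx": s[0]='x' == s[-1]='x' -> is_palindrome("klk")
"klk": s[0]='k' == s[-1]='k' -> is_palindrome("l")
"l": len <= 1 -> True
= True


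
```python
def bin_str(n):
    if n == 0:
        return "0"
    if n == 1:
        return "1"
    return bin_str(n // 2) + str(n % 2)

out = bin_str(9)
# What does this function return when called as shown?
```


bin_str(9)
= bin_str(4) + "1"
= bin_str(2) + "0" + "1"
= bin_str(1) + "0" + "0" + "1"
= "1" + "0" + "0" + "1"
= "1001"


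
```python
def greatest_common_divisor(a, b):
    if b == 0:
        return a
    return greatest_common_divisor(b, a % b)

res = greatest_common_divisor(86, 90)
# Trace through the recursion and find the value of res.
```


greatest_common_divisor(86, 90)
= greatest_common_divisor(90, 86 % 90) = greatest_common_divisor(90, 86)
= greatest_common_divisor(86, 90 % 86) = greatest_common_divisor(86, 4)
= greatest_common_divisor(4, 86 % 4) = greatest_common_divisor(4, 2)
= greatest_common_divisor(2, 4 % 2) = greatest_common_divisor(2, 0)
b == 0, return a = 2


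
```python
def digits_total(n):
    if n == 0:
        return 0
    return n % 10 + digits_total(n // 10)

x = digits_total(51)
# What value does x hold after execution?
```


digits_total(51)
= 1 + digits_total(5)
= 1 + 5 + digits_total(0)
= 1 + 5 + 0
= 6


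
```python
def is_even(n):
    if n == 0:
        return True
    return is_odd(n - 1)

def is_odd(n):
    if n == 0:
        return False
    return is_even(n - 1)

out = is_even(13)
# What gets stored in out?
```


is_even(13)
= is_odd(12)
= is_even(11)
= is_odd(10)
= is_even(9)
= is_odd(8)
= is_even(7)
= is_odd(6)
= is_even(5)
= is_odd(4)
= is_even(3)
= is_odd(2)
= is_even(1)
= is_odd(0)
n == 0: return False
= False


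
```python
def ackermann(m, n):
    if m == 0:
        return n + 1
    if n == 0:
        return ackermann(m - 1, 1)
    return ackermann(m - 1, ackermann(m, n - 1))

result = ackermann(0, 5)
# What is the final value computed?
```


ackermann(0, 5)
m == 0: return 5 + 1 = 6
= 6


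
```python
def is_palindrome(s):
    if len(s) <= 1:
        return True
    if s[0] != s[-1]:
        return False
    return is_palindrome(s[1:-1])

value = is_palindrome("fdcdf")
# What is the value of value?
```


is_palindrome("fdcdf")
"fdcdf": s[0]='f' == s[-1]='f' -> is_palindrome("dcd")
"dcd": s[0]='d' == s[-1]='d' -> is_palindrome("c")
"c": len <= 1 -> True
= True


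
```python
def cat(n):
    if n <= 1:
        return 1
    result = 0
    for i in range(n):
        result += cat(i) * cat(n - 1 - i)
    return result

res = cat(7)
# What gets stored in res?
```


cat(7)
= sum of cat(i) * cat(7-1-i) for i in 0..6
First compute sub-values bottom-up:
  cat(0) = 1, cat(1) = 1
  cat(2) = 1*1 + 1*1 = 2
  cat(3) = 1*2 + 1*1 + 2*1 = 5
  cat(4) = 1*5 + 1*2 + 2*1 + 5*1 = 14
  cat(5) = 1*14 + 1*5 + 2*2 + 5*1 + 14*1 = 42
  cat(6) = 1*42 + 1*14 + 2*5 + 5*2 + 14*1 + 42*1 = 132
Now cat(7):
  cat(0)*cat(6) = 1*132 = 132
  cat(1)*cat(5) = 1*42 = 42
  cat(2)*cat(4) = 2*14 = 28
  cat(3)*cat(3) = 5*5 = 25
  cat(4)*cat(2) = 14*2 = 28
  cat(5)*cat(1) = 42*1 = 42
  cat(6)*cat(0) = 132*1 = 132
= 132 + 42 + 28 + 25 + 28 + 42 + 132
= 429


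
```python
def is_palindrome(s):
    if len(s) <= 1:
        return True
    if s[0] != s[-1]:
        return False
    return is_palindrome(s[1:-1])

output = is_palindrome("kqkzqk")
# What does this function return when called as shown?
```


is_palindrome("kqkzqk")
"kqkzqk": s[0]='k' == s[-1]='k' -> is_palindrome("qkzq")
"qkzq": s[0]='q' == s[-1]='q' -> is_palindrome("kz")
"kz": s[0]='k' != s[-1]='z' -> False
= False


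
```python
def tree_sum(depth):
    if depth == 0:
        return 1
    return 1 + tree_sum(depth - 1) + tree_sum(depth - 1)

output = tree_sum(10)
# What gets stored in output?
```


tree_sum(10)
= 1 + tree_sum(9) + tree_sum(9)
= 1 + 2 * tree_sum(9)
tree_sum(k) = 2^(k+1) - 1
tree_sum(0) = 1
tree_sum(1) = 3
tree_sum(2) = 7
tree_sum(3) = 15
tree_sum(4) = 31
tree_sum(10) = 2^11 - 1 = 2047


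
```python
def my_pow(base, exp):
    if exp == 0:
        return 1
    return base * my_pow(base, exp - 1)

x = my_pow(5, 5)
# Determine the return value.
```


my_pow(5, 5)
= 5 * my_pow(5, 4)
= 5 * 5 * my_pow(5, 3)
= 5 * 5 * 5 * my_pow(5, 2)
= 5 * 5 * 5 * 5 * my_pow(5, 1)
= 5 * 5 * 5 * 5 * 5 * my_pow(5, 0)
= 5 * 5 * 5 * 5 * 5 * 1
= 3125


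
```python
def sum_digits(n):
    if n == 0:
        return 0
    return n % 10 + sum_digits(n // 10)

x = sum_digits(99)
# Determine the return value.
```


sum_digits(99)
= 9 + sum_digits(9)
= 9 + 9 + sum_digits(0)
= 9 + 9 + 0
= 18


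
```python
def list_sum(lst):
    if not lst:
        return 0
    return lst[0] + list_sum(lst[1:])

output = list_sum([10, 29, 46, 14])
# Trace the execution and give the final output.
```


list_sum([10, 29, 46, 14])
= 10 + list_sum([29, 46, 14])
= 10 + 29 + list_sum([46, 14])
= 10 + 29 + 46 + list_sum([14])
= 10 + 29 + 46 + 14 + list_sum([])
= 10 + 29 + 46 + 14 + 0
= 99


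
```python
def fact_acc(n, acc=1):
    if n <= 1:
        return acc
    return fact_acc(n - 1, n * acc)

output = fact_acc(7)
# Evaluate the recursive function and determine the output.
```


fact_acc(7, 1)
= fact_acc(6, 7 * 1) = fact_acc(6, 7)
= fact_acc(5, 6 * 7) = fact_acc(5, 42)
= fact_acc(4, 5 * 42) = fact_acc(4, 210)
= fact_acc(3, 4 * 210) = fact_acc(3, 840)
= fact_acc(2, 3 * 840) = fact_acc(2, 2520)
= fact_acc(1, 2 * 2520) = fact_acc(1, 5040)
n <= 1, return acc = 5040


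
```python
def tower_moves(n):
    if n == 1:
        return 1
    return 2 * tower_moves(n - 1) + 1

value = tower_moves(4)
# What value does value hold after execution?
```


tower_moves(4)
= 2 * tower_moves(3) + 1
= 2 * (2 * tower_moves(2) + 1) + 1
= 2 * (2 * (2 * tower_moves(1) + 1) + 1) + 1
Now compute bottom-up:
tower_moves(1) = 1
tower_moves(2) = 2 * 1 + 1 = 3
tower_moves(3) = 2 * 3 + 1 = 7
tower_moves(4) = 2 * 7 + 1 = 15
= 15


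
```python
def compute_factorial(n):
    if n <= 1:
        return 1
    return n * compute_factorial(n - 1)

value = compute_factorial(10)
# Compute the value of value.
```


compute_factorial(10)
= 10 * compute_factorial(9)
= 10 * 9 * compute_factorial(8)
= 10 * 9 * 8 * compute_factorial(7)
= 10 * 9 * 8 * 7 * compute_factorial(6)
= 10 * 9 * 8 * 7 * 6 * compute_factorial(5)
= 10 * 9 * 8 * 7 * 6 * 5 * compute_factorial(4)
= 10 * 9 * 8 * 7 * 6 * 5 * 4 * compute_factorial(3)
= 10 * 9 * 8 * 7 * 6 * 5 * 4 * 3 * compute_factorial(2)
= 10 * 9 * 8 * 7 * 6 * 5 * 4 * 3 * 2 * compute_factorial(1)
= 10 * 9 * 8 * 7 * 6 * 5 * 4 * 3 * 2 * 1
= 3628800


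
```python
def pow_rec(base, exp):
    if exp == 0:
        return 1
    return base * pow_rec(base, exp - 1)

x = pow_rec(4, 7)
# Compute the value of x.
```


pow_rec(4, 7)
= 4 * pow_rec(4, 6)
= 4 * 4 * pow_rec(4, 5)
= 4 * 4 * 4 * pow_rec(4, 4)
= 4 * 4 * 4 * 4 * pow_rec(4, 3)
= 4 * 4 * 4 * 4 * 4 * pow_rec(4, 2)
= 4 * 4 * 4 * 4 * 4 * 4 * pow_rec(4, 1)
= 4 * 4 * 4 * 4 * 4 * 4 * 4 * pow_rec(4, 0)
= 4 * 4 * 4 * 4 * 4 * 4 * 4 * 1
= 16384


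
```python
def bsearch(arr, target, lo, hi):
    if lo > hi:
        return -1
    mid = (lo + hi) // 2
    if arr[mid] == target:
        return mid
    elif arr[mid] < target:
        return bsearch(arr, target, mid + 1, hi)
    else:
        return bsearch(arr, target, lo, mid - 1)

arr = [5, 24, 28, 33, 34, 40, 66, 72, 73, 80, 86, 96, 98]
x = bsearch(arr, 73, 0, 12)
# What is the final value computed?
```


bsearch(arr, 73, 0, 12)
lo=0, hi=12, mid=6, arr[mid]=66
66 < 73, search right half
lo=7, hi=12, mid=9, arr[mid]=80
80 > 73, search left half
lo=7, hi=8, mid=7, arr[mid]=72
72 < 73, search right half
lo=8, hi=8, mid=8, arr[mid]=73
arr[8] == 73, found at index 8
= 8


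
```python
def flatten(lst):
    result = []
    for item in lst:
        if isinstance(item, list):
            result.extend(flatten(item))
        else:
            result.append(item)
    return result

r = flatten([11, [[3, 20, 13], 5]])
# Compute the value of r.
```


flatten([11, [[3, 20, 13], 5]])
Processing each element:
  11 is not a list -> append 11
  [[3, 20, 13], 5] is a list -> flatten recursively -> [3, 20, 13, 5]
= [11, 3, 20, 13, 5]


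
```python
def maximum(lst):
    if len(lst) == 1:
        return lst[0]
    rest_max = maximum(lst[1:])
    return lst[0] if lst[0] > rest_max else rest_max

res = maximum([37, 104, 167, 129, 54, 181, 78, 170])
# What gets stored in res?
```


maximum([37, 104, 167, 129, 54, 181, 78, 170])
= compare 37 with maximum([104, 167, 129, 54, 181, 78, 170])
= compare 104 with maximum([167, 129, 54, 181, 78, 170])
= compare 167 with maximum([129, 54, 181, 78, 170])
= compare 129 with maximum([54, 181, 78, 170])
= compare 54 with maximum([181, 78, 170])
= compare 181 with maximum([78, 170])
= compare 78 with maximum([170])
Base: maximum([170]) = 170
compare 78 with 170: max = 170
compare 181 with 170: max = 181
compare 54 with 181: max = 181
compare 129 with 181: max = 181
compare 167 with 181: max = 181
compare 104 with 181: max = 181
compare 37 with 181: max = 181
= 181


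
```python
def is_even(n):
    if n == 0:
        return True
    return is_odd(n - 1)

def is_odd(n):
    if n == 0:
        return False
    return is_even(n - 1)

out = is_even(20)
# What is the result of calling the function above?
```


is_even(20)
= is_odd(19)
= is_even(18)
= is_odd(17)
= is_even(16)
= is_odd(15)
= is_even(14)
= is_odd(13)
= is_even(12)
= is_odd(11)
= is_even(10)
= is_odd(9)
= is_even(8)
= is_odd(7)
= is_even(6)
= is_odd(5)
= is_even(4)
= is_odd(3)
= is_even(2)
= is_odd(1)
= is_even(0)
n == 0: return True
= True


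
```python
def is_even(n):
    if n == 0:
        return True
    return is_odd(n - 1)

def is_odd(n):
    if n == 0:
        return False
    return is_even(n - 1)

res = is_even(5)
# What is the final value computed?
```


is_even(5)
= is_odd(4)
= is_even(3)
= is_odd(2)
= is_even(1)
= is_odd(0)
n == 0: return False
= False


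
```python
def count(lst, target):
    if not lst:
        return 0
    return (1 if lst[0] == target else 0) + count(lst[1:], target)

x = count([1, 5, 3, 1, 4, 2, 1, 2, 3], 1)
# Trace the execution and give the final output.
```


count([1, 5, 3, 1, 4, 2, 1, 2, 3], 1)
lst[0]=1 == 1: 1 + count([5, 3, 1, 4, 2, 1, 2, 3], 1)
lst[0]=5 != 1: 0 + count([3, 1, 4, 2, 1, 2, 3], 1)
lst[0]=3 != 1: 0 + count([1, 4, 2, 1, 2, 3], 1)
lst[0]=1 == 1: 1 + count([4, 2, 1, 2, 3], 1)
lst[0]=4 != 1: 0 + count([2, 1, 2, 3], 1)
lst[0]=2 != 1: 0 + count([1, 2, 3], 1)
lst[0]=1 == 1: 1 + count([2, 3], 1)
lst[0]=2 != 1: 0 + count([3], 1)
lst[0]=3 != 1: 0 + count([], 1)
= 3


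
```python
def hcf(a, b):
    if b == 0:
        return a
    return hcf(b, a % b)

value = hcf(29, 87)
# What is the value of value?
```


hcf(29, 87)
= hcf(87, 29 % 87) = hcf(87, 29)
= hcf(29, 87 % 29) = hcf(29, 0)
b == 0, return a = 29
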